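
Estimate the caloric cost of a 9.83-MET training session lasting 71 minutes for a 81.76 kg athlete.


kcal = MET * mass * time_hr
Convert time: 71 min = 1.1833 hr
kcal = 9.83 * 81.76 * 1.1833
kcal = 951.0459 kcal

951.0459 kcal


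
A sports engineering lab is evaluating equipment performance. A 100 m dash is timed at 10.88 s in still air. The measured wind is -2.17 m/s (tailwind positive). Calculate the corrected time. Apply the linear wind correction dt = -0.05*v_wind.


dt = -0.05 * v_wind = -0.05 * -2.17 = 0.1085 s
t_corrected = t_still + dt = 10.88 + (0.1085)
t_corrected = 10.9885 s

10.9885 s


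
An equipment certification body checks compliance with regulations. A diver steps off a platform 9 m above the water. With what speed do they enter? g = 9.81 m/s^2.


v = sqrt(2 * g * h)
v = sqrt(2 * 9.81 * 9)
v = sqrt(176.58) = 13.2883 m/s

13.2883 m/s


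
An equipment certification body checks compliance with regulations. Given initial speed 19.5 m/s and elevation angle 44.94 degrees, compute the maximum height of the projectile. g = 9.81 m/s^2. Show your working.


H = (v*sin(theta))^2 / (2*g)
vy = v*sin(theta) = 19.5 * sin(44.94 deg) = 13.7741 m/s
H = vy^2 / (2*g) = 189.7268 / (2*9.81)
H = 189.7268 / 19.62 = 9.6701 m

9.6701 m


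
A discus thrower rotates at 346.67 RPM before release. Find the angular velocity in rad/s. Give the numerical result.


omega = RPM * 2 * pi / 60
omega = 346.67 * 2 * 3.14159 / 60
omega = 2178.1919 / 60 = 36.3032 rad/s

36.3032 rad/s


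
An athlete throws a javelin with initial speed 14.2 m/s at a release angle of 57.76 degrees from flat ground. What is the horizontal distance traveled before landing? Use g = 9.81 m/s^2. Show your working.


R = v^2 * sin(2*theta) / g
Convert angle to radians: theta = 57.76 deg = 1.0081 rad
sin(2*theta) = sin(2.0162) = 0.9024
R = 14.2^2 * 0.9024 / 9.81
R = 201.64 * 0.9024 / 9.81 = 18.5491 m

18.5491 m


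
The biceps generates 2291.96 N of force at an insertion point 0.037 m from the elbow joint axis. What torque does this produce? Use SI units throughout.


tau = F * d
tau = 2291.96 * 0.037
tau = 84.8025 N*m

84.8025 N*m


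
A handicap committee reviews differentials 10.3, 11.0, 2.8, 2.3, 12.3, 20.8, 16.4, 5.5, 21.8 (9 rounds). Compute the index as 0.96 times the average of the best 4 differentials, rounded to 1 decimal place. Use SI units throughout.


All differentials: 10.3, 11.0, 2.8, 2.3, 12.3, 20.8, 16.4, 5.5, 21.8
Sorted: 2.3, 2.8, 5.5, 10.3, 11.0, 12.3, 16.4, 20.8, 21.8
Best 4: 2.3, 2.8, 5.5, 10.3
Average of best = 20.9 / 4 = 5.225
Raw index = 5.225 * 0.96 = 5.016
Handicap index = round(5.016, 1) = 5.0

5.0


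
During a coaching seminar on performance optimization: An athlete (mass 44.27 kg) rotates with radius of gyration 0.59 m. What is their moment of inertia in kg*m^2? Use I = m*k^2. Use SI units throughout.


I = m * k^2
I = 44.27 * 0.59^2
I = 44.27 * 0.3481 = 15.4104 kg*m^2

15.4104 kg*m^2


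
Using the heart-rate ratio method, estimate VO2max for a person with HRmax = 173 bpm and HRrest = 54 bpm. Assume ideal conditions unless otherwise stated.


VO2max = 15.3 * HRmax / HRrest
VO2max = 15.3 * 173 / 54
VO2max = 2646.9 / 54 = 49.0167 mL/kg/min

49.0167 mL/kg/min


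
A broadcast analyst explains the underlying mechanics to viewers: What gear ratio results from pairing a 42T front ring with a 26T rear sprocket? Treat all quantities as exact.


GR = front_teeth / rear_teeth
GR = 42 / 26
GR = 1.6154

1.6154


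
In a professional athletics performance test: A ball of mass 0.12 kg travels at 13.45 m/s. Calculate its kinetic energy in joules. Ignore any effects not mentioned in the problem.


KE = 0.5 * m * v^2
KE = 0.5 * 0.12 * 13.45^2
KE = 0.5 * 0.12 * 180.9025 = 10.8541 J

10.8541 J


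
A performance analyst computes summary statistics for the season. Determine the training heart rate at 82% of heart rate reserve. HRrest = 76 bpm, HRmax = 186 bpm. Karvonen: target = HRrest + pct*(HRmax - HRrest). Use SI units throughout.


Target = HRrest + pct*(HRmax - HRrest)
Heart rate reserve = HRmax - HRrest = 186 - 76 = 110 bpm
Fraction = 82% = 0.82
Target = 76 + 0.82 * 110
Target = 76 + 90.2 = 166.2 bpm

166.2 bpm


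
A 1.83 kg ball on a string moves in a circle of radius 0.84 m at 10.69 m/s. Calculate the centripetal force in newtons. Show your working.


Fc = m * v^2 / r
v^2 = 10.69^2 = 114.2761
Fc = 1.83 * 114.2761 / 0.84
Fc = 209.1253 / 0.84 = 248.9586 N

248.9586 N


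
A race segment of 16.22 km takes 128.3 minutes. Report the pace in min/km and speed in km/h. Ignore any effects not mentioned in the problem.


Pace = time / distance = 128.3 min / 16.22 km = 7.91 min/km
Speed = distance / time_in_hours = 16.22 / 2.1383 hr
Speed = 7.5853 km/h

7.91 min/km, 7.5853 km/h


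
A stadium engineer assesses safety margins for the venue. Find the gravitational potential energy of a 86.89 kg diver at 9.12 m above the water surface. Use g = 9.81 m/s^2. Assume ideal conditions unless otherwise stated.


PE = m * g * h
PE = 86.89 * 9.81 * 9.12
PE = 852.3909 * 9.12 = 7773.805 J

7773.805 J


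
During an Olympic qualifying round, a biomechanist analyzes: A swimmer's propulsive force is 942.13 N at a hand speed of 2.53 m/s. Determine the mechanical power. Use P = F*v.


P = F * v
P = 942.13 * 2.53
P = 2383.5889 W

2383.5889 W


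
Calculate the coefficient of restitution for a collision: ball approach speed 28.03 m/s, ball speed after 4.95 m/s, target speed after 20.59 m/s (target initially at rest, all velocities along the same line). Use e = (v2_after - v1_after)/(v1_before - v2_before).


e = (v2_after - v1_after) / (v1_before - v2_before)
Numerator = 20.59 - 4.95 = 15.64
Denominator = 28.03 - 0 = 28.03
e = 15.64 / 28.03 = 0.558

0.558


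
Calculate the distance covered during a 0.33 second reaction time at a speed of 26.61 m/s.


d = v * t
d = 26.61 * 0.33
d = 8.7813 m

8.7813 m


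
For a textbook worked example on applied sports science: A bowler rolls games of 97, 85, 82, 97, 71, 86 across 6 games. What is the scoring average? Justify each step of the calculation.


Average = sum / n
Sum = 518
Average = 518 / 6 = 86.3333

86.3333


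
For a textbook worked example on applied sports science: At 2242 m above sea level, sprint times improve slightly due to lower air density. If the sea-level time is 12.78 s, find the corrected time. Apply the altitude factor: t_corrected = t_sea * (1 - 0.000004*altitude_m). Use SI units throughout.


Correction factor = 1 - 0.000004 * 2242 = 0.991032
t_corrected = t_sea * factor = 12.78 * 0.991032
t_corrected = 12.6654 s

12.6654 s


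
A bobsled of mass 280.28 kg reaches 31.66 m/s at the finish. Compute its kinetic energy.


KE = 0.5 * m * v^2
KE = 0.5 * 280.28 * 31.66^2
KE = 0.5 * 280.28 * 1002.3556 = 140470.1138 J

140470.1138 J


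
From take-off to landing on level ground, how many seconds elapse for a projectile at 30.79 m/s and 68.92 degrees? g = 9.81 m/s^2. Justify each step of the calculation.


T = 2*v*sin(theta)/g
sin(theta) = sin(68.92 deg) = 0.9331
T = 2*30.79*0.9331 / 9.81
T = 57.459 / 9.81 = 5.8572 s

5.8572 s


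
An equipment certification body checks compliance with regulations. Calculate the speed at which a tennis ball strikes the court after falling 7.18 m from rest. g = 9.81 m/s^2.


v = sqrt(2 * g * h)
v = sqrt(2 * 9.81 * 7.18)
v = sqrt(140.8716) = 11.8689 m/s

11.8689 m/s


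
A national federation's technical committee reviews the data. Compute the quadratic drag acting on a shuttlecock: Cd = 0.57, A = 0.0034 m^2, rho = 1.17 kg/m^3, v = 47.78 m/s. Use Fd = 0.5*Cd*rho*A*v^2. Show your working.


Fd = 0.5 * Cd * rho * A * v^2
Fd = 0.5 * 0.57 * 1.17 * 0.0034 * 47.78^2
v^2 = 2282.9284
Fd = 0.5 * 0.57 * 1.17 * 0.0034 * 2282.9284 = 2.5882 N

2.5882 N


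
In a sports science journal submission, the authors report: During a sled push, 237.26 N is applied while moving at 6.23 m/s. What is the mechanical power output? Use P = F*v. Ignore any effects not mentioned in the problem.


P = F * v
P = 237.26 * 6.23
P = 1478.1298 W

1478.1298 W


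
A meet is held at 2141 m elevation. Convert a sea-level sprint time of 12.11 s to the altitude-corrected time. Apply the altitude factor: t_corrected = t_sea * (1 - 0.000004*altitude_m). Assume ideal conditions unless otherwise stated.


Correction factor = 1 - 0.000004 * 2141 = 0.991436
t_corrected = t_sea * factor = 12.11 * 0.991436
t_corrected = 12.0063 s

12.0063 s


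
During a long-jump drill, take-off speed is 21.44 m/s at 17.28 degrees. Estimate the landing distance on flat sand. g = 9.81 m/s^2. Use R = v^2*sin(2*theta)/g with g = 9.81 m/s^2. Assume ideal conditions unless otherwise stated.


R = v^2 * sin(2*theta) / g
Convert angle to radians: theta = 17.28 deg = 0.3016 rad
sin(2*theta) = sin(0.6032) = 0.5673
R = 21.44^2 * 0.5673 / 9.81
R = 459.6736 * 0.5673 / 9.81 = 26.5809 m

26.5809 m


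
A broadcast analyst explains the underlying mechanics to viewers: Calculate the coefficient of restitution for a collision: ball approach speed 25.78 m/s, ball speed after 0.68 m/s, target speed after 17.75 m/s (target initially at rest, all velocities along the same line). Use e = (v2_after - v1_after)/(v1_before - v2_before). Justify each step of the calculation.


e = (v2_after - v1_after) / (v1_before - v2_before)
Numerator = 17.75 - 0.68 = 17.07
Denominator = 25.78 - 0 = 25.78
e = 17.07 / 25.78 = 0.6621

0.6621


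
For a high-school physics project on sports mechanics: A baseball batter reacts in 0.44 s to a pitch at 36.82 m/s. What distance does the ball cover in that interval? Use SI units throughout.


d = v * t
d = 36.82 * 0.44
d = 16.2008 m

16.2008 m


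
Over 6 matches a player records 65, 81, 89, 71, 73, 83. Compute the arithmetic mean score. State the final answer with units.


Average = sum / n
Sum = 462
Average = 462 / 6 = 77

77


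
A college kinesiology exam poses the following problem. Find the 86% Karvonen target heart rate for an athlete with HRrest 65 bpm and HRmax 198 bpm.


Target = HRrest + pct*(HRmax - HRrest)
Heart rate reserve = HRmax - HRrest = 198 - 65 = 133 bpm
Fraction = 86% = 0.86
Target = 65 + 0.86 * 133
Target = 65 + 114.38 = 179.38 bpm

179.38 bpm


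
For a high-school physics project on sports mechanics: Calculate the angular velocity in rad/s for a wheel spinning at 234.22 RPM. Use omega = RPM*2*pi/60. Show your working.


omega = RPM * 2 * pi / 60
omega = 234.22 * 2 * 3.14159 / 60
omega = 1471.6477 / 60 = 24.5275 rad/s

24.5275 rad/s


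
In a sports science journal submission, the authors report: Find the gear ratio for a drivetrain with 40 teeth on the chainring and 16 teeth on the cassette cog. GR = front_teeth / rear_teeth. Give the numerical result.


GR = front_teeth / rear_teeth
GR = 40 / 16
GR = 2.5

2.5


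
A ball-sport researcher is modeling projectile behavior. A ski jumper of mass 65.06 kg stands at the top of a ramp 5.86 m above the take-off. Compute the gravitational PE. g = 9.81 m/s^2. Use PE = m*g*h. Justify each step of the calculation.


PE = m * g * h
PE = 65.06 * 9.81 * 5.86
PE = 638.2386 * 5.86 = 3740.0782 J

3740.0782 J


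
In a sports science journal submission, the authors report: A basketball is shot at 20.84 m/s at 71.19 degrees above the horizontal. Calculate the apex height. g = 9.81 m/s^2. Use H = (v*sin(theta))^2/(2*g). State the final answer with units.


H = (v*sin(theta))^2 / (2*g)
vy = v*sin(theta) = 20.84 * sin(71.19 deg) = 19.727 m/s
H = vy^2 / (2*g) = 389.1545 / (2*9.81)
H = 389.1545 / 19.62 = 19.8346 m

19.8346 m


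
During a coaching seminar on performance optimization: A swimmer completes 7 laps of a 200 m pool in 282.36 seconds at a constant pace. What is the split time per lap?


Split time = total_time / n_laps = 282.36 / 7
Split time = 40.3371 s per lap

40.3371 s


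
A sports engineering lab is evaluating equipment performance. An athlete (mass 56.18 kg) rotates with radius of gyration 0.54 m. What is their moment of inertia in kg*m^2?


I = m * k^2
I = 56.18 * 0.54^2
I = 56.18 * 0.2916 = 16.3821 kg*m^2

16.3821 kg*m^2


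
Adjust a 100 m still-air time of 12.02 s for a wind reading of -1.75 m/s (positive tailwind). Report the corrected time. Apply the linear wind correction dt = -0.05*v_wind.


dt = -0.05 * v_wind = -0.05 * -1.75 = 0.0875 s
t_corrected = t_still + dt = 12.02 + (0.0875)
t_corrected = 12.1075 s

12.1075 s


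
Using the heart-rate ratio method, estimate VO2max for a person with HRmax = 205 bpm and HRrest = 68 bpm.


VO2max = 15.3 * HRmax / HRrest
VO2max = 15.3 * 205 / 68
VO2max = 3136.5 / 68 = 46.125 mL/kg/min

46.125 mL/kg/min


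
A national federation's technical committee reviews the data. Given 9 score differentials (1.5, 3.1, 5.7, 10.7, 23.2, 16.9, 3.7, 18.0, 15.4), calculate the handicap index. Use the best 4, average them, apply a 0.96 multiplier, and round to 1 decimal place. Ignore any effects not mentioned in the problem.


All differentials: 1.5, 3.1, 5.7, 10.7, 23.2, 16.9, 3.7, 18.0, 15.4
Sorted: 1.5, 3.1, 3.7, 5.7, 10.7, 15.4, 16.9, 18.0, 23.2
Best 4: 1.5, 3.1, 3.7, 5.7
Average of best = 14 / 4 = 3.5
Raw index = 3.5 * 0.96 = 3.36
Handicap index = round(3.36, 1) = 3.4

3.4


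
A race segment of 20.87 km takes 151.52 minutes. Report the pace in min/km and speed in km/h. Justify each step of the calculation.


Pace = time / distance = 151.52 min / 20.87 km = 7.2602 min/km
Speed = distance / time_in_hours = 20.87 / 2.5253 hr
Speed = 8.2643 km/h

7.2602 min/km, 8.2643 km/h


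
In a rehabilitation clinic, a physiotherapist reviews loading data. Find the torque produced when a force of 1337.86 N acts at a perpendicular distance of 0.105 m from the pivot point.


tau = F * d
tau = 1337.86 * 0.105
tau = 140.4753 N*m

140.4753 N*m


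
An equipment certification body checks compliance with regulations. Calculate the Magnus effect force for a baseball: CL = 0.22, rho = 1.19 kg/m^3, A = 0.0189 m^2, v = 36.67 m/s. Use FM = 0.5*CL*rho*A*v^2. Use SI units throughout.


FM = 0.5 * CL * rho * A * v^2
FM = 0.5 * 0.22 * 1.19 * 0.0189 * 36.67^2
v^2 = 1344.6889
FM = 0.5 * 0.22 * 1.19 * 0.0189 * 1344.6889 = 3.3268 N

3.3268 N


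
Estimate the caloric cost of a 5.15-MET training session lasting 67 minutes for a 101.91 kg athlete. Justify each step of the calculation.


kcal = MET * mass * time_hr
Convert time: 67 min = 1.1167 hr
kcal = 5.15 * 101.91 * 1.1167
kcal = 586.0674 kcal

586.0674 kcal


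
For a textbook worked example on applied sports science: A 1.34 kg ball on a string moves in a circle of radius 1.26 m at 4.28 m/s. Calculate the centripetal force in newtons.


Fc = m * v^2 / r
v^2 = 4.28^2 = 18.3184
Fc = 1.34 * 18.3184 / 1.26
Fc = 24.5467 / 1.26 = 19.4815 N

19.4815 N


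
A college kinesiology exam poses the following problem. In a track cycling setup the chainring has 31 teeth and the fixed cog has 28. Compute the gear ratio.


GR = front_teeth / rear_teeth
GR = 31 / 28
GR = 1.1071

1.1071


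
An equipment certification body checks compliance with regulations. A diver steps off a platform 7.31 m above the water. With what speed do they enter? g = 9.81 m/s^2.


v = sqrt(2 * g * h)
v = sqrt(2 * 9.81 * 7.31)
v = sqrt(143.4222) = 11.9759 m/s

11.9759 m/s


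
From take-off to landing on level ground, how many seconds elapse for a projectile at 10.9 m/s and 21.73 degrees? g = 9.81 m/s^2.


T = 2*v*sin(theta)/g
sin(theta) = sin(21.73 deg) = 0.3702
T = 2*10.9*0.3702 / 9.81
T = 8.0711 / 9.81 = 0.8227 s

0.8227 s


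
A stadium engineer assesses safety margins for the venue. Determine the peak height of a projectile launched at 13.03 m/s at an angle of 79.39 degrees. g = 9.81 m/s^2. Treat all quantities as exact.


H = (v*sin(theta))^2 / (2*g)
vy = v*sin(theta) = 13.03 * sin(79.39 deg) = 12.8072 m/s
H = vy^2 / (2*g) = 164.0251 / (2*9.81)
H = 164.0251 / 19.62 = 8.3601 m

8.3601 m


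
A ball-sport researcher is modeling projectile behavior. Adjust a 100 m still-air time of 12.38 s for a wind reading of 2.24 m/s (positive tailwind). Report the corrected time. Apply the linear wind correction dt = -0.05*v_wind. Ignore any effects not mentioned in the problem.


dt = -0.05 * v_wind = -0.05 * 2.24 = -0.112 s
t_corrected = t_still + dt = 12.38 + (-0.112)
t_corrected = 12.268 s

12.268 s


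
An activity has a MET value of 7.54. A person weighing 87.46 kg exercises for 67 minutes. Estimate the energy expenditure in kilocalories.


kcal = MET * mass * time_hr
Convert time: 67 min = 1.1167 hr
kcal = 7.54 * 87.46 * 1.1167
kcal = 736.384 kcal

736.384 kcal


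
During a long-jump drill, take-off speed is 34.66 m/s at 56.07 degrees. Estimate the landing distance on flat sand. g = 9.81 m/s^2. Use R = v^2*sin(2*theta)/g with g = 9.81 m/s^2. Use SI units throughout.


R = v^2 * sin(2*theta) / g
Convert angle to radians: theta = 56.07 deg = 0.9786 rad
sin(2*theta) = sin(1.9572) = 0.9263
R = 34.66^2 * 0.9263 / 9.81
R = 1201.3156 * 0.9263 / 9.81 = 113.4289 m

113.4289 m


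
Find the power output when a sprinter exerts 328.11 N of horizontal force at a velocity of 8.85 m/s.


P = F * v
P = 328.11 * 8.85
P = 2903.7735 W

2903.7735 W


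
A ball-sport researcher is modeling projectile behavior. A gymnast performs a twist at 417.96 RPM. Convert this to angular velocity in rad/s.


omega = RPM * 2 * pi / 60
omega = 417.96 * 2 * 3.14159 / 60
omega = 2626.1201 / 60 = 43.7687 rad/s

43.7687 rad/s


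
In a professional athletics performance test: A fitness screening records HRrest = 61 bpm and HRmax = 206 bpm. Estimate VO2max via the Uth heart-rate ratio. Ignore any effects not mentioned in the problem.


VO2max = 15.3 * HRmax / HRrest
VO2max = 15.3 * 206 / 61
VO2max = 3151.8 / 61 = 51.6689 mL/kg/min

51.6689 mL/kg/min


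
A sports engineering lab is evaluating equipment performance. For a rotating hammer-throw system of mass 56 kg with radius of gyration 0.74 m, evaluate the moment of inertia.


I = m * k^2
I = 56 * 0.74^2
I = 56 * 0.5476 = 30.6656 kg*m^2

30.6656 kg*m^2


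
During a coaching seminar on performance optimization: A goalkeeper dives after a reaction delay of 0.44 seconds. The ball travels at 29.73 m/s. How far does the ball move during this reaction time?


d = v * t
d = 29.73 * 0.44
d = 13.0812 m

13.0812 m


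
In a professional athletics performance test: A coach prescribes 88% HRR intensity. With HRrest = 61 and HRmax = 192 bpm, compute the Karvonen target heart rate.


Target = HRrest + pct*(HRmax - HRrest)
Heart rate reserve = HRmax - HRrest = 192 - 61 = 131 bpm
Fraction = 88% = 0.88
Target = 61 + 0.88 * 131
Target = 61 + 115.28 = 176.28 bpm

176.28 bpm


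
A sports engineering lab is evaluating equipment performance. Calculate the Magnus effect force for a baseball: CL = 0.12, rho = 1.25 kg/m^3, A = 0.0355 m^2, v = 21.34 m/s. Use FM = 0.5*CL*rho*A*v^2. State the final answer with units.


FM = 0.5 * CL * rho * A * v^2
FM = 0.5 * 0.12 * 1.25 * 0.0355 * 21.34^2
v^2 = 455.3956
FM = 0.5 * 0.12 * 1.25 * 0.0355 * 455.3956 = 1.2125 N

1.2125 N


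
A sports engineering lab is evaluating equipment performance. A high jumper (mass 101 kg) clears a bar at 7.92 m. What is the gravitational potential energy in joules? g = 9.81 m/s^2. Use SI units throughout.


PE = m * g * h
PE = 101 * 9.81 * 7.92
PE = 990.81 * 7.92 = 7847.2152 J

7847.2152 J


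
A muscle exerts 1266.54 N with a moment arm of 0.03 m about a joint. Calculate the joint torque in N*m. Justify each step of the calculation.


tau = F * d
tau = 1266.54 * 0.03
tau = 37.9962 N*m

37.9962 N*m


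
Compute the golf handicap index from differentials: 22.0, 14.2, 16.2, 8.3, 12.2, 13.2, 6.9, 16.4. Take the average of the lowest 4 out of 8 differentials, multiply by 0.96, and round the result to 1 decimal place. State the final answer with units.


All differentials: 22.0, 14.2, 16.2, 8.3, 12.2, 13.2, 6.9, 16.4
Sorted: 6.9, 8.3, 12.2, 13.2, 14.2, 16.2, 16.4, 22.0
Best 4: 6.9, 8.3, 12.2, 13.2
Average of best = 40.6 / 4 = 10.15
Raw index = 10.15 * 0.96 = 9.744
Handicap index = round(9.744, 1) = 9.7

9.7


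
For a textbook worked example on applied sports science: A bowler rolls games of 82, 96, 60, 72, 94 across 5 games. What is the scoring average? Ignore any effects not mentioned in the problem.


Average = sum / n
Sum = 404
Average = 404 / 5 = 80.8

80.8


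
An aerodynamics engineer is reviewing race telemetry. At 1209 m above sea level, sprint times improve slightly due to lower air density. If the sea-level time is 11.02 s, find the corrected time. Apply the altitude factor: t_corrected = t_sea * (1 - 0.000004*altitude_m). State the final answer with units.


Correction factor = 1 - 0.000004 * 1209 = 0.995164
t_corrected = t_sea * factor = 11.02 * 0.995164
t_corrected = 10.9667 s

10.9667 s


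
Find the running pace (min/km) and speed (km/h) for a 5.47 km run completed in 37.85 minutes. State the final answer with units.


Pace = time / distance = 37.85 min / 5.47 km = 6.9196 min/km
Speed = distance / time_in_hours = 5.47 / 0.6308 hr
Speed = 8.6711 km/h

6.9196 min/km, 8.6711 km/h


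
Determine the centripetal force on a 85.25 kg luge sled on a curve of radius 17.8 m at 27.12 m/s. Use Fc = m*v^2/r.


Fc = m * v^2 / r
v^2 = 27.12^2 = 735.4944
Fc = 85.25 * 735.4944 / 17.8
Fc = 62700.8976 / 17.8 = 3522.5223 N

3522.5223 N


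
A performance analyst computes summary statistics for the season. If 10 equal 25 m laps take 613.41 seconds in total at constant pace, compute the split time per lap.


Split time = total_time / n_laps = 613.41 / 10
Split time = 61.341 s per lap

61.341 s


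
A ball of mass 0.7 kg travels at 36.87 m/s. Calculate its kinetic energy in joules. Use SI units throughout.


KE = 0.5 * m * v^2
KE = 0.5 * 0.7 * 36.87^2
KE = 0.5 * 0.7 * 1359.3969 = 475.7889 J

475.7889 J


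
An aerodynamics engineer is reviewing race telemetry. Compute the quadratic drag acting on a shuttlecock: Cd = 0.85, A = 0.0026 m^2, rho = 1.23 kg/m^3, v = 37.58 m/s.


Fd = 0.5 * Cd * rho * A * v^2
Fd = 0.5 * 0.85 * 1.23 * 0.0026 * 37.58^2
v^2 = 1412.2564
Fd = 0.5 * 0.85 * 1.23 * 0.0026 * 1412.2564 = 1.9195 N

1.9195 N


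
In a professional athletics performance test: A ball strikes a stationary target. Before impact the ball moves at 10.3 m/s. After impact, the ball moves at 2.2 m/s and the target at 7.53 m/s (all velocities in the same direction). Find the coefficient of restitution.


e = (v2_after - v1_after) / (v1_before - v2_before)
Numerator = 7.53 - 2.2 = 5.33
Denominator = 10.3 - 0 = 10.3
e = 5.33 / 10.3 = 0.5175

0.5175


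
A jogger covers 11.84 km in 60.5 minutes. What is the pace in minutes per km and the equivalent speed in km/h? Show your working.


Pace = time / distance = 60.5 min / 11.84 km = 5.1098 min/km
Speed = distance / time_in_hours = 11.84 / 1.0083 hr
Speed = 11.7421 km/h

5.1098 min/km, 11.7421 km/h


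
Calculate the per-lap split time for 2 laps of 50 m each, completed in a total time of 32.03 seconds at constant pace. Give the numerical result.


Split time = total_time / n_laps = 32.03 / 2
Split time = 16.015 s per lap

16.015 s


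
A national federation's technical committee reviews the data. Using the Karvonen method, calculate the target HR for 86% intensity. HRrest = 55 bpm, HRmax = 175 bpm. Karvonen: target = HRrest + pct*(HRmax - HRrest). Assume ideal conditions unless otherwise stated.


Target = HRrest + pct*(HRmax - HRrest)
Heart rate reserve = HRmax - HRrest = 175 - 55 = 120 bpm
Fraction = 86% = 0.86
Target = 55 + 0.86 * 120
Target = 55 + 103.2 = 158.2 bpm

158.2 bpm


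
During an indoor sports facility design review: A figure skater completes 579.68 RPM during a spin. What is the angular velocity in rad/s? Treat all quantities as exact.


omega = RPM * 2 * pi / 60
omega = 579.68 * 2 * 3.14159 / 60
omega = 3642.2369 / 60 = 60.7039 rad/s

60.7039 rad/s


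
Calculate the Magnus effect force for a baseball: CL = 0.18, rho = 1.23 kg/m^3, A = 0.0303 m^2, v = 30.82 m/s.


FM = 0.5 * CL * rho * A * v^2
FM = 0.5 * 0.18 * 1.23 * 0.0303 * 30.82^2
v^2 = 949.8724
FM = 0.5 * 0.18 * 1.23 * 0.0303 * 949.8724 = 3.1861 N

3.1861 N


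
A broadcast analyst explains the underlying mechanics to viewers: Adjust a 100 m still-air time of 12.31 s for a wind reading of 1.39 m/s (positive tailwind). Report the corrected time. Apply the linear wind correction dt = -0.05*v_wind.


dt = -0.05 * v_wind = -0.05 * 1.39 = -0.0695 s
t_corrected = t_still + dt = 12.31 + (-0.0695)
t_corrected = 12.2405 s

12.2405 s


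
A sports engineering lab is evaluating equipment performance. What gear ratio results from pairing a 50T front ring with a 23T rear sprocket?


GR = front_teeth / rear_teeth
GR = 50 / 23
GR = 2.1739

2.1739


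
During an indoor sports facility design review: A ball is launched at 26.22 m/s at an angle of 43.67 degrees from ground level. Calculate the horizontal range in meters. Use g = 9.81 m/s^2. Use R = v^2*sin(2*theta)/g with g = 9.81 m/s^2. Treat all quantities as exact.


R = v^2 * sin(2*theta) / g
Convert angle to radians: theta = 43.67 deg = 0.7622 rad
sin(2*theta) = sin(1.5244) = 0.9989
R = 26.22^2 * 0.9989 / 9.81
R = 687.4884 * 0.9989 / 9.81 = 70.0049 m

70.0049 m


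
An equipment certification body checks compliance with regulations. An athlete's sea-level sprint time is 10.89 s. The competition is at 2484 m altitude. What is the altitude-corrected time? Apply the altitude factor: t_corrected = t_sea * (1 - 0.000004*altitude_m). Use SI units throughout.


Correction factor = 1 - 0.000004 * 2484 = 0.990064
t_corrected = t_sea * factor = 10.89 * 0.990064
t_corrected = 10.7818 s

10.7818 s


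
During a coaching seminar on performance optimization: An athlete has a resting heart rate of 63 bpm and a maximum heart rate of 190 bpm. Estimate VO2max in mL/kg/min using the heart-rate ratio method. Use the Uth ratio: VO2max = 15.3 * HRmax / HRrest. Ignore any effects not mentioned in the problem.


VO2max = 15.3 * HRmax / HRrest
VO2max = 15.3 * 190 / 63
VO2max = 2907 / 63 = 46.1429 mL/kg/min

46.1429 mL/kg/min


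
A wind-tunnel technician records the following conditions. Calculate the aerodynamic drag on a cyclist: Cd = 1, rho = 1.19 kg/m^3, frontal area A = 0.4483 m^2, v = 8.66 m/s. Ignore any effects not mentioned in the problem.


Fd = 0.5 * Cd * rho * A * v^2
Fd = 0.5 * 1 * 1.19 * 0.4483 * 8.66^2
v^2 = 74.9956
Fd = 0.5 * 1 * 1.19 * 0.4483 * 74.9956 = 20.0042 N

20.0042 N


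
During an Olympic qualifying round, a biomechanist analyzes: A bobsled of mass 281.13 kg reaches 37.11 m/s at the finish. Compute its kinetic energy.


KE = 0.5 * m * v^2
KE = 0.5 * 281.13 * 37.11^2
KE = 0.5 * 281.13 * 1377.1521 = 193579.3849 J

193579.3849 J


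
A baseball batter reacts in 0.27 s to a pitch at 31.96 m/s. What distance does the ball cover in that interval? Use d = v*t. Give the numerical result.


d = v * t
d = 31.96 * 0.27
d = 8.6292 m

8.6292 m


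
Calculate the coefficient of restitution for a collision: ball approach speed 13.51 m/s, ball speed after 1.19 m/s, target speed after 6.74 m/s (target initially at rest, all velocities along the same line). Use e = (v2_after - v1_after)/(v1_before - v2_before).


e = (v2_after - v1_after) / (v1_before - v2_before)
Numerator = 6.74 - 1.19 = 5.55
Denominator = 13.51 - 0 = 13.51
e = 5.55 / 13.51 = 0.4108

0.4108


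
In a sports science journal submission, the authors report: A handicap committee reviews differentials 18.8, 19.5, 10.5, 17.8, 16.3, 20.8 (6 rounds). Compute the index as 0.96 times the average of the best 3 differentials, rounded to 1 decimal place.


All differentials: 18.8, 19.5, 10.5, 17.8, 16.3, 20.8
Sorted: 10.5, 16.3, 17.8, 18.8, 19.5, 20.8
Best 3: 10.5, 16.3, 17.8
Average of best = 44.6 / 3 = 14.8667
Raw index = 14.8667 * 0.96 = 14.272
Handicap index = round(14.272, 1) = 14.3

14.3


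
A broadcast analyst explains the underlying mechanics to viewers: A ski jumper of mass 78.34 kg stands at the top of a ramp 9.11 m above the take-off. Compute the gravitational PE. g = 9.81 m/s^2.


PE = m * g * h
PE = 78.34 * 9.81 * 9.11
PE = 768.5154 * 9.11 = 7001.1753 J

7001.1753 J


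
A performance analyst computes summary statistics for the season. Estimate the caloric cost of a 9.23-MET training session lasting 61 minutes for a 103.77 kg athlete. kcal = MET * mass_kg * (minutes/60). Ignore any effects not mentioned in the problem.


kcal = MET * mass * time_hr
Convert time: 61 min = 1.0167 hr
kcal = 9.23 * 103.77 * 1.0167
kcal = 973.7604 kcal

973.7604 kcal


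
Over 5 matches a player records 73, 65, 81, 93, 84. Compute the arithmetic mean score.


Average = sum / n
Sum = 396
Average = 396 / 5 = 79.2

79.2


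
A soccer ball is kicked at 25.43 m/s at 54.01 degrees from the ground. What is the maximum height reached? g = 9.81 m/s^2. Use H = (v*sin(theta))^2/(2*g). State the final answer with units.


H = (v*sin(theta))^2 / (2*g)
vy = v*sin(theta) = 25.43 * sin(54.01 deg) = 20.5759 m/s
H = vy^2 / (2*g) = 423.3681 / (2*9.81)
H = 423.3681 / 19.62 = 21.5784 m

21.5784 m


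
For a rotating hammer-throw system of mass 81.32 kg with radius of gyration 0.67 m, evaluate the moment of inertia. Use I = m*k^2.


I = m * k^2
I = 81.32 * 0.67^2
I = 81.32 * 0.4489 = 36.5045 kg*m^2

36.5045 kg*m^2


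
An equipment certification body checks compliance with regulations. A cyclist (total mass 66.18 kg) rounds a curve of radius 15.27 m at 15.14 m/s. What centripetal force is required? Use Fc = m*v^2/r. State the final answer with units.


Fc = m * v^2 / r
v^2 = 15.14^2 = 229.2196
Fc = 66.18 * 229.2196 / 15.27
Fc = 15169.7531 / 15.27 = 993.435 N

993.435 N


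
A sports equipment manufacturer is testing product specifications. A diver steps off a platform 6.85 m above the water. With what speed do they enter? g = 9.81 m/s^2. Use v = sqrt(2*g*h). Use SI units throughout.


v = sqrt(2 * g * h)
v = sqrt(2 * 9.81 * 6.85)
v = sqrt(134.397) = 11.593 m/s

11.593 m/s


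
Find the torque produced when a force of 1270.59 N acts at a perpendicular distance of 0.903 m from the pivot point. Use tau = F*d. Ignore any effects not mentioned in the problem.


tau = F * d
tau = 1270.59 * 0.903
tau = 1147.3428 N*m

1147.3428 N*m


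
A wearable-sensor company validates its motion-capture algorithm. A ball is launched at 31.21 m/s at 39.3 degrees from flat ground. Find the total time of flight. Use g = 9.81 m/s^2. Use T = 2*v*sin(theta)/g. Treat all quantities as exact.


T = 2*v*sin(theta)/g
sin(theta) = sin(39.3 deg) = 0.6334
T = 2*31.21*0.6334 / 9.81
T = 39.5356 / 9.81 = 4.0301 s

4.0301 s


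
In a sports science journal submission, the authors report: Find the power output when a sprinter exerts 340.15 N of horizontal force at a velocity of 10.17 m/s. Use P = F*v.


P = F * v
P = 340.15 * 10.17
P = 3459.3255 W

3459.3255 W


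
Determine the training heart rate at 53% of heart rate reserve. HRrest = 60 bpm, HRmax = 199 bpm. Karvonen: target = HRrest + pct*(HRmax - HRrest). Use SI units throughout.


Target = HRrest + pct*(HRmax - HRrest)
Heart rate reserve = HRmax - HRrest = 199 - 60 = 139 bpm
Fraction = 53% = 0.53
Target = 60 + 0.53 * 139
Target = 60 + 73.67 = 133.67 bpm

133.67 bpm


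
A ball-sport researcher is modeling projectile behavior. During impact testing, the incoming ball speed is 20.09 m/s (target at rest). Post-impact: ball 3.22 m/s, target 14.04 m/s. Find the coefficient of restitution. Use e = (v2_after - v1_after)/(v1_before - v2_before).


e = (v2_after - v1_after) / (v1_before - v2_before)
Numerator = 14.04 - 3.22 = 10.82
Denominator = 20.09 - 0 = 20.09
e = 10.82 / 20.09 = 0.5386

0.5386


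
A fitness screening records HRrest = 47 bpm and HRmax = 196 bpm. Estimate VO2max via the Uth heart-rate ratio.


VO2max = 15.3 * HRmax / HRrest
VO2max = 15.3 * 196 / 47
VO2max = 2998.8 / 47 = 63.8043 mL/kg/min

63.8043 mL/kg/min


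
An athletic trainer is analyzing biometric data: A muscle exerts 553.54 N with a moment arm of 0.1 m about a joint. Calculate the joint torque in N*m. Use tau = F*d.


tau = F * d
tau = 553.54 * 0.1
tau = 55.354 N*m

55.354 N*m


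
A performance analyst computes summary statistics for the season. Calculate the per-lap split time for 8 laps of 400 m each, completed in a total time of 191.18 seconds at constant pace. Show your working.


Split time = total_time / n_laps = 191.18 / 8
Split time = 23.8975 s per lap

23.8975 s


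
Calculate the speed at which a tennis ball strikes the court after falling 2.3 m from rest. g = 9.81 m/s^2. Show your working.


v = sqrt(2 * g * h)
v = sqrt(2 * 9.81 * 2.3)
v = sqrt(45.126) = 6.7176 m/s

6.7176 m/s


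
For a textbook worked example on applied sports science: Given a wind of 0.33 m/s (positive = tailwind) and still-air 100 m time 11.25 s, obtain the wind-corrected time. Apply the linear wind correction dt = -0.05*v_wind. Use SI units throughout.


dt = -0.05 * v_wind = -0.05 * 0.33 = -0.0165 s
t_corrected = t_still + dt = 11.25 + (-0.0165)
t_corrected = 11.2335 s

11.2335 s


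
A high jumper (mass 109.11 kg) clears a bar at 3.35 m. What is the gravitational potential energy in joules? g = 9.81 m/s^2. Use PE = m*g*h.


PE = m * g * h
PE = 109.11 * 9.81 * 3.35
PE = 1070.3691 * 3.35 = 3585.7365 J

3585.7365 J


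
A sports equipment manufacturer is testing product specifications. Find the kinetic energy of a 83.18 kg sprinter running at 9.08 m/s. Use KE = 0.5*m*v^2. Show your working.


KE = 0.5 * m * v^2
KE = 0.5 * 83.18 * 9.08^2
KE = 0.5 * 83.18 * 82.4464 = 3428.9458 J

3428.9458 J


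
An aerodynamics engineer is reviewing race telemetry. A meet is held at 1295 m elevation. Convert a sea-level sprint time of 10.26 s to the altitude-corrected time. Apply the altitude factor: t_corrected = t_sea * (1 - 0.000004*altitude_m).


Correction factor = 1 - 0.000004 * 1295 = 0.99482
t_corrected = t_sea * factor = 10.26 * 0.99482
t_corrected = 10.2069 s

10.2069 s


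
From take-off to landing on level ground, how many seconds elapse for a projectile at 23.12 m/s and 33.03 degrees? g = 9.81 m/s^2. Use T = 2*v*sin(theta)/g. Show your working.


T = 2*v*sin(theta)/g
sin(theta) = sin(33.03 deg) = 0.5451
T = 2*23.12*0.5451 / 9.81
T = 25.2044 / 9.81 = 2.5693 s

2.5693 s


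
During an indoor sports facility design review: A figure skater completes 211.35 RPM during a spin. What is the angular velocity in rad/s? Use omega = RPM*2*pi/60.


omega = RPM * 2 * pi / 60
omega = 211.35 * 2 * 3.14159 / 60
omega = 1327.9512 / 60 = 22.1325 rad/s

22.1325 rad/s


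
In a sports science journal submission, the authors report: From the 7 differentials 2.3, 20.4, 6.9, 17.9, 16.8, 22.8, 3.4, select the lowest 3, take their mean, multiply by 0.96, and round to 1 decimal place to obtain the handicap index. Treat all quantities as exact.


All differentials: 2.3, 20.4, 6.9, 17.9, 16.8, 22.8, 3.4
Sorted: 2.3, 3.4, 6.9, 16.8, 17.9, 20.4, 22.8
Best 3: 2.3, 3.4, 6.9
Average of best = 12.6 / 3 = 4.2
Raw index = 4.2 * 0.96 = 4.032
Handicap index = round(4.032, 1) = 4.0

4.0


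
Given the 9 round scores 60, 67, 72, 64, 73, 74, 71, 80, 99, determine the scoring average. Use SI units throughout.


Average = sum / n
Sum = 660
Average = 660 / 9 = 73.3333

73.3333


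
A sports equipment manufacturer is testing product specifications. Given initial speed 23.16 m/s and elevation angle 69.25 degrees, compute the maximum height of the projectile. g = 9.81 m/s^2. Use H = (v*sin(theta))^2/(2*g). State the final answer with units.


H = (v*sin(theta))^2 / (2*g)
vy = v*sin(theta) = 23.16 * sin(69.25 deg) = 21.6577 m/s
H = vy^2 / (2*g) = 469.0573 / (2*9.81)
H = 469.0573 / 19.62 = 23.9071 m

23.9071 m


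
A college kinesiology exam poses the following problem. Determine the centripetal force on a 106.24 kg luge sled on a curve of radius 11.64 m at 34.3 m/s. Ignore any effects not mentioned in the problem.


Fc = m * v^2 / r
v^2 = 34.3^2 = 1176.49
Fc = 106.24 * 1176.49 / 11.64
Fc = 124990.2976 / 11.64 = 10737.9981 N

10737.9981 N


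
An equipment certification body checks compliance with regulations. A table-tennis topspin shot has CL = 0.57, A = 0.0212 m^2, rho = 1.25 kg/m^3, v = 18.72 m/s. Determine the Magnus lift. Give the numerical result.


FM = 0.5 * CL * rho * A * v^2
FM = 0.5 * 0.57 * 1.25 * 0.0212 * 18.72^2
v^2 = 350.4384
FM = 0.5 * 0.57 * 1.25 * 0.0212 * 350.4384 = 2.6467 N

2.6467 N


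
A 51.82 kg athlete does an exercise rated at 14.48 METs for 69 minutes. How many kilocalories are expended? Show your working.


kcal = MET * mass * time_hr
Convert time: 69 min = 1.15 hr
kcal = 14.48 * 51.82 * 1.15
kcal = 862.9066 kcal

862.9066 kcal


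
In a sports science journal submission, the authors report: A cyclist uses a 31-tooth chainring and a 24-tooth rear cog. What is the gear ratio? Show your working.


GR = front_teeth / rear_teeth
GR = 31 / 24
GR = 1.2917

1.2917


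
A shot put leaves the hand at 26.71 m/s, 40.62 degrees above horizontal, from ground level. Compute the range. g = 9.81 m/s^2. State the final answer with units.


R = v^2 * sin(2*theta) / g
Convert angle to radians: theta = 40.62 deg = 0.709 rad
sin(2*theta) = sin(1.4179) = 0.9883
R = 26.71^2 * 0.9883 / 9.81
R = 713.4241 * 0.9883 / 9.81 = 71.8758 m

71.8758 m


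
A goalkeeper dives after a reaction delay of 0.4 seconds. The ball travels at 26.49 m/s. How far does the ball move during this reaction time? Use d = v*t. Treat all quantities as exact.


d = v * t
d = 26.49 * 0.4
d = 10.596 m

10.596 m


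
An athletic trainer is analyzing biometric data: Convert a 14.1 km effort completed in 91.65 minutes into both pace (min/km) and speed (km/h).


Pace = time / distance = 91.65 min / 14.1 km = 6.5 min/km
Speed = distance / time_in_hours = 14.1 / 1.5275 hr
Speed = 9.2308 km/h

6.5 min/km, 9.2308 km/h


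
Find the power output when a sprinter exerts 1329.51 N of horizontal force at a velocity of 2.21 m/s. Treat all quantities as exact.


P = F * v
P = 1329.51 * 2.21
P = 2938.2171 W

2938.2171 W


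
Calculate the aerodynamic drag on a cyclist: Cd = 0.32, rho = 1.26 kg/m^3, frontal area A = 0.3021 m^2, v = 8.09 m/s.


Fd = 0.5 * Cd * rho * A * v^2
Fd = 0.5 * 0.32 * 1.26 * 0.3021 * 8.09^2
v^2 = 65.4481
Fd = 0.5 * 0.32 * 1.26 * 0.3021 * 65.4481 = 3.986 N

3.986 N


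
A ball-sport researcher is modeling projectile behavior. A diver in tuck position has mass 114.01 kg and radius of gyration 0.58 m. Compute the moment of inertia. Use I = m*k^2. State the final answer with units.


I = m * k^2
I = 114.01 * 0.58^2
I = 114.01 * 0.3364 = 38.353 kg*m^2

38.353 kg*m^2


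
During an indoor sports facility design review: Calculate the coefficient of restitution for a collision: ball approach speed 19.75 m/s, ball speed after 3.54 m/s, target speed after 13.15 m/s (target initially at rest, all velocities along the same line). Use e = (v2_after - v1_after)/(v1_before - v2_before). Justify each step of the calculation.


e = (v2_after - v1_after) / (v1_before - v2_before)
Numerator = 13.15 - 3.54 = 9.61
Denominator = 19.75 - 0 = 19.75
e = 9.61 / 19.75 = 0.4866

0.4866


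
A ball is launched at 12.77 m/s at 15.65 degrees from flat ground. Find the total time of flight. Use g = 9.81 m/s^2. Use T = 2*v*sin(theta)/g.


T = 2*v*sin(theta)/g
sin(theta) = sin(15.65 deg) = 0.2698
T = 2*12.77*0.2698 / 9.81
T = 6.8897 / 9.81 = 0.7023 s

0.7023 s


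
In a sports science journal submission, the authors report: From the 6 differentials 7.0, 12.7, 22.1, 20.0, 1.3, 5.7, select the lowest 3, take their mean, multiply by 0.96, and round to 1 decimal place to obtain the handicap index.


All differentials: 7.0, 12.7, 22.1, 20.0, 1.3, 5.7
Sorted: 1.3, 5.7, 7.0, 12.7, 20.0, 22.1
Best 3: 1.3, 5.7, 7.0
Average of best = 14 / 3 = 4.6667
Raw index = 4.6667 * 0.96 = 4.48
Handicap index = round(4.48, 1) = 4.5

4.5
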